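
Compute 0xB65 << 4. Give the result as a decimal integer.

46672

0xB65 = 0000101101100101
shift left by 4 → 1011011001010000 = 46672
(equivalently, 2917 × 2^4 = 2917 × 16)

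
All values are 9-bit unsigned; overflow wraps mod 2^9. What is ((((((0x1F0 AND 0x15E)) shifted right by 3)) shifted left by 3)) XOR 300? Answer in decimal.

0x1F0 = 111110000
0x15E = 101011110
→ AND → 101010000 = 336
→ shifted right by 3 → 000101010 = 42
→ shifted left by 3 (mod 2^9) → 101010000 = 336
300 = 100101100
→ XOR → 001111100 = 124

124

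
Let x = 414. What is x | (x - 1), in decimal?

x = 110011110 = 414
x - 1 = 110011101
OR    = 110011111 = 415
(x | (x - 1) sets all bits below the lowest set bit.)

415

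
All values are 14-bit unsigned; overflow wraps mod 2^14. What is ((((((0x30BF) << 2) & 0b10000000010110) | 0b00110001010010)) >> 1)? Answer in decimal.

0x30BF = 11000010111111
→ << 2 (mod 2^14) → 00001011111100 = 764
0b10000000010110 = 10000000010110
→ & → 00000000010100 = 20
0b00110001010010 = 00110001010010
→ | → 00110001010110 = 3158
→ >> 1 → 00011000101011 = 1579

1579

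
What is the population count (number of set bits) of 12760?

12760 = 11000111011000
Count the 1s: 1 + 1 + 1 + 1 + 1 + 1 + 1 = 7

7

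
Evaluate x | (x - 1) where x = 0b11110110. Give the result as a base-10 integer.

247

x = 11110110 = 246
x - 1 = 11110101
OR    = 11110111 = 247
(x | (x - 1) sets all bits below the lowest set bit.)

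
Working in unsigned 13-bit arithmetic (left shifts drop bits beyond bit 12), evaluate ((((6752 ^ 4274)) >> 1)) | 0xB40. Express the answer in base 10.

6752 = 1101001100000
4274 = 1000010110010
→ ^ → 0101011010010 = 2770
→ >> 1 → 0010101101001 = 1385
0xB40 = 0101101000000
→ | → 0111101101001 = 3945

3945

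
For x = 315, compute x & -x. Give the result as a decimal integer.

1

x = 100111011 = 315
-x (two's complement) = …011000101
AND   = 000000001 = 1
(x & -x isolates the lowest set bit of x.)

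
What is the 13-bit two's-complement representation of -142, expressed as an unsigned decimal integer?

8050

142 in 13 bits: 0000010001110
Invert: 1111101110001
Add 1:  1111101110010 = 8050
(Check: 2^13 - 142 = 8192 - 142 = 8050.)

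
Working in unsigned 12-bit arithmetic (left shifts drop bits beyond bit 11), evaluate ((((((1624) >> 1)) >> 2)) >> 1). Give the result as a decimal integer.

1624 = 011001011000
→ >> 1 → 001100101100 = 812
→ >> 2 → 000011001011 = 203
→ >> 1 → 000001100101 = 101

101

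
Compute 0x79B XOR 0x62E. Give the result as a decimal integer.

0x79B = 11110011011
0x62E = 11000101110
XOR → 00110110101 = 437

437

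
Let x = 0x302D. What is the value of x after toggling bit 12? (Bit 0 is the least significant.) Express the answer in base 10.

8237

x = 11000000101101
bit 12 is currently 1; toggle it via x ^ (1 << 12) = x ^ 4096
→ 10000000101101 = 8237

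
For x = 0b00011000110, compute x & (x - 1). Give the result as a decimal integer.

196

x = 11000110 = 198
x - 1 = 11000101
AND   = 11000100 = 196
(x & (x - 1) clears the lowest set bit of x.)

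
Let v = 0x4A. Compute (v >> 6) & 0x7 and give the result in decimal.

v = 0001001010
Shift right by 6: 0001
Mask low 3 bits: 001 = 1

1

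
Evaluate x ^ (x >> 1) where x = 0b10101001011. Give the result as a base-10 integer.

x = 10101001011 = 1355
x>>1 = 01010100101
XOR  = 11111101110 = 2030
(x ^ (x >> 1) gives the standard binary-reflected Gray code of x.)

2030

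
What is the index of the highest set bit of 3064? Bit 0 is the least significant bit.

11

3064 = 101111111000
The topmost 1 is at position 11 (since 2^11 = 2048 ≤ 3064 < 4096).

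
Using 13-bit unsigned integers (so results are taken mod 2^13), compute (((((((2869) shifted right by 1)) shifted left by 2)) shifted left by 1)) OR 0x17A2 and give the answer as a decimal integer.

2869 = 0101100110101
→ shifted right by 1 → 0010110011010 = 1434
→ shifted left by 2 (mod 2^13) → 1011001101000 = 5736
→ shifted left by 1 (mod 2^13) → 0110011010000 = 3280
0x17A2 = 1011110100010
→ OR → 1111111110010 = 8178

8178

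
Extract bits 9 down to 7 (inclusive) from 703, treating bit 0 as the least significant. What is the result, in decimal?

5

v = 01010111111
Shift right by 7: 0101
Mask low 3 bits: 101 = 5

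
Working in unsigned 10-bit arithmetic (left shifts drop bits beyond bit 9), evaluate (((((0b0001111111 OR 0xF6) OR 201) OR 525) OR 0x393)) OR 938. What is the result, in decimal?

1023

0b0001111111 = 0001111111
0xF6 = 0011110110
→ OR → 0011111111 = 255
201 = 0011001001
→ OR → 0011111111 = 255
525 = 1000001101
→ OR → 1011111111 = 767
0x393 = 1110010011
→ OR → 1111111111 = 1023
938 = 1110101010
→ OR → 1111111111 = 1023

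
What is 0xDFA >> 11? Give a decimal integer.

1

0xDFA = 110111111010
shift right by 11 → 000000000001 = 1
(equivalently, floor(3578 / 2048))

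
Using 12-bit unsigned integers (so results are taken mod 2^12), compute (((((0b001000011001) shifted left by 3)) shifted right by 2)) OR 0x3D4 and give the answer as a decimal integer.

0b001000011001 = 001000011001
→ shifted left by 3 (mod 2^12) → 000011001000 = 200
→ shifted right by 2 → 000000110010 = 50
0x3D4 = 001111010100
→ OR → 001111110110 = 1014

1014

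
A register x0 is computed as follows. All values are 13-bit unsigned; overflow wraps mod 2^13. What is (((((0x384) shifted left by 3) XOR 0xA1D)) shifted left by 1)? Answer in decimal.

3194

0x384 = 0001110000100
→ shifted left by 3 (mod 2^13) → 1110000100000 = 7200
0xA1D = 0101000011101
→ XOR → 1011000111101 = 5693
→ shifted left by 1 (mod 2^13) → 0110001111010 = 3194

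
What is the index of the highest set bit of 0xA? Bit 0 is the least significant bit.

0xA = 1010
The topmost 1 is at position 3 (since 2^3 = 8 ≤ 10 < 16).

3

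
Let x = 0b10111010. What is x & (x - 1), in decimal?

184

x = 10111010 = 186
x - 1 = 10111001
AND   = 10111000 = 184
(x & (x - 1) clears the lowest set bit of x.)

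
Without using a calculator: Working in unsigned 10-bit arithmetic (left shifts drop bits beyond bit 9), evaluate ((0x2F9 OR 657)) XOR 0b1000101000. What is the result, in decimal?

209

0x2F9 = 1011111001
657 = 1010010001
→ OR → 1011111001 = 761
0b1000101000 = 1000101000
→ XOR → 0011010001 = 209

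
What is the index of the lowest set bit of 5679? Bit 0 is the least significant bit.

5679 = 1011000101111
Trailing zeros: 0, so the lowest set bit is bit 0 (value 1).

0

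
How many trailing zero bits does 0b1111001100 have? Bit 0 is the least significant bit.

2

0b1111001100 = 1111001100
Trailing zeros: 2, so the lowest set bit is bit 2 (value 4).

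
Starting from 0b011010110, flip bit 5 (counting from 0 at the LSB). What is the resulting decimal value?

x = 011010110
bit 5 is currently 0; toggle it via x ^ (1 << 5) = x ^ 32
→ 011110110 = 246

246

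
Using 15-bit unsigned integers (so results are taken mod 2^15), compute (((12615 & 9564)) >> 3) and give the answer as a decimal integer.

12615 = 011000101000111
9564 = 010010101011100
→ & → 010000101000100 = 8516
→ >> 3 → 000010000101000 = 1064

1064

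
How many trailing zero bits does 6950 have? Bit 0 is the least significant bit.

6950 = 1101100100110
Trailing zeros: 1, so the lowest set bit is bit 1 (value 2).

1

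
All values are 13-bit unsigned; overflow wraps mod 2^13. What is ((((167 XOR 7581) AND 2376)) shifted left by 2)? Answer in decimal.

167 = 0000010100111
7581 = 1110110011101
→ XOR → 1110100111010 = 7482
2376 = 0100101001000
→ AND → 0100100001000 = 2312
→ shifted left by 2 (mod 2^13) → 0010000100000 = 1056

1056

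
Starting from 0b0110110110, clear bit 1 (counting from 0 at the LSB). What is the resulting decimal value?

x = 0110110110
bit 1 is currently 1; clear it via x & ~(1 << 1) = x & ~2
→ 0110110100 = 436

436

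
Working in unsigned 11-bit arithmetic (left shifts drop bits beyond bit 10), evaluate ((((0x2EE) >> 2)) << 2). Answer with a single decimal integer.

0x2EE = 01011101110
→ >> 2 → 00010111011 = 187
→ << 2 (mod 2^11) → 01011101100 = 748

748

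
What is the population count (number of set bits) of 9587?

8

9587 = 10010101110011
Count the 1s: 1 + 1 + 1 + 1 + 1 + 1 + 1 + 1 = 8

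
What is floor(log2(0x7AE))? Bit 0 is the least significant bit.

0x7AE = 11110101110
The topmost 1 is at position 10 (since 2^10 = 1024 ≤ 1966 < 2048).

10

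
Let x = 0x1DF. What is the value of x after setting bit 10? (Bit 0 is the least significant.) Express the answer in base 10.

x = 00111011111
bit 10 is currently 0; set it via x | (1 << 10) = x | 1024
→ 10111011111 = 1503

1503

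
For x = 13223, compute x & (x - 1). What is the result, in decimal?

13222

x = 11001110100111 = 13223
x - 1 = 11001110100110
AND   = 11001110100110 = 13222
(x & (x - 1) clears the lowest set bit of x.)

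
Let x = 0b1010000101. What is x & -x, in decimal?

1

x = 1010000101 = 645
-x (two's complement) = …0101111011
AND   = 0000000001 = 1
(x & -x isolates the lowest set bit of x.)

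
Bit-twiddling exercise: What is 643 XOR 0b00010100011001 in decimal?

643 = 01010000011
b = 10100011001
XOR → 11110011010 = 1946

1946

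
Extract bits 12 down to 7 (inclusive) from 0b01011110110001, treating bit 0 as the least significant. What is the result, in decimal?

47

v = 01011110110001
Shift right by 7: 0101111
Mask low 6 bits: 101111 = 47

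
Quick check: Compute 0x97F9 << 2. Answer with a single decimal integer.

155620

0x97F9 = 001001011111111001
shift left by 2 → 100101111111100100 = 155620
(equivalently, 38905 × 2^2 = 38905 × 4)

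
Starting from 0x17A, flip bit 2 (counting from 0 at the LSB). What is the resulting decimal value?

382

x = 0101111010
bit 2 is currently 0; toggle it via x ^ (1 << 2) = x ^ 4
→ 0101111110 = 382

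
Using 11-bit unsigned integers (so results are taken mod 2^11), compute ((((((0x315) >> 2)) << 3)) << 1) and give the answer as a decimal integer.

1104

0x315 = 01100010101
→ >> 2 → 00011000101 = 197
→ << 3 (mod 2^11) → 11000101000 = 1576
→ << 1 (mod 2^11) → 10001010000 = 1104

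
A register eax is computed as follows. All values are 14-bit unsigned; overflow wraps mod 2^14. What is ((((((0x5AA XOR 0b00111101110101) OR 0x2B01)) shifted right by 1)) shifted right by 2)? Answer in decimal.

1403

0x5AA = 00010110101010
0b00111101110101 = 00111101110101
→ XOR → 00101011011111 = 2783
0x2B01 = 10101100000001
→ OR → 10101111011111 = 11231
→ shifted right by 1 → 01010111101111 = 5615
→ shifted right by 2 → 00010101111011 = 1403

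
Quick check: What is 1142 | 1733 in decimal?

1783

1142 = 10001110110
1733 = 11011000101
 OR → 11011110111 = 1783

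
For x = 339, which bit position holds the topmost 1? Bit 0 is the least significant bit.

339 = 101010011
The topmost 1 is at position 8 (since 2^8 = 256 ≤ 339 < 512).

8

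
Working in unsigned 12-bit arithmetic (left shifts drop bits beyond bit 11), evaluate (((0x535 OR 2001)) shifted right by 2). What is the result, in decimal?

509

0x535 = 010100110101
2001 = 011111010001
→ OR → 011111110101 = 2037
→ shifted right by 2 → 000111111101 = 509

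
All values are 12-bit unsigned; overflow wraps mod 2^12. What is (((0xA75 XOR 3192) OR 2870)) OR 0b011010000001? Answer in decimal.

4031

0xA75 = 101001110101
3192 = 110001111000
→ XOR → 011000001101 = 1549
2870 = 101100110110
→ OR → 111100111111 = 3903
0b011010000001 = 011010000001
→ OR → 111110111111 = 4031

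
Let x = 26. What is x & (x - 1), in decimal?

24

x = 11010 = 26
x - 1 = 11001
AND   = 11000 = 24
(x & (x - 1) clears the lowest set bit of x.)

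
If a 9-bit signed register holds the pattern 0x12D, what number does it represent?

pattern = 100101101 (MSB is 1 ⇒ negative)
Invert: 011010010, add 1 → 011010011 = 211, so the value is -211.
(Equivalently: 301 - 2^9 = 301 - 512 = -211.)

-211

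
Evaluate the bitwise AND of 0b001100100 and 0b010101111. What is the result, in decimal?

a = 01100100
b = 10101111
AND → 00100100 = 36

36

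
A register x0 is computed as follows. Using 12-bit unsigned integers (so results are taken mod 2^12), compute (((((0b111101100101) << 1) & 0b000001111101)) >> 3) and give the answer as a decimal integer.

9

0b111101100101 = 111101100101
→ << 1 (mod 2^12) → 111011001010 = 3786
0b000001111101 = 000001111101
→ & → 000001001000 = 72
→ >> 3 → 000000001001 = 9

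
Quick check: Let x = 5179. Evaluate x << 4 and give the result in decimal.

5179 = 00001010000111011
shift left by 4 → 10100001110110000 = 82864
(equivalently, 5179 × 2^4 = 5179 × 16)

82864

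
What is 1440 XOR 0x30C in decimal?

1708

1440 = 10110100000
0x30C = 01100001100
XOR → 11010101100 = 1708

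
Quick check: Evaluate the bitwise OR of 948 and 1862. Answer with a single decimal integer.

948 = 01110110100
1862 = 11101000110
 OR → 11111110110 = 2038

2038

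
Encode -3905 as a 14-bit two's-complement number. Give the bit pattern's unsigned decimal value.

12479

3905 in 14 bits: 00111101000001
Invert: 11000010111110
Add 1:  11000010111111 = 12479
(Check: 2^14 - 3905 = 16384 - 3905 = 12479.)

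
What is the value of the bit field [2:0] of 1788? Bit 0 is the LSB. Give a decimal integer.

v = 0011011111100
Shift right by 0: 0011011111100
Mask low 3 bits: 100 = 4

4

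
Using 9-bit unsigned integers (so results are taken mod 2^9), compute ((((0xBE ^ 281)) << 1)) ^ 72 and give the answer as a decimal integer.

262

0xBE = 010111110
281 = 100011001
→ ^ → 110100111 = 423
→ << 1 (mod 2^9) → 101001110 = 334
72 = 001001000
→ ^ → 100000110 = 262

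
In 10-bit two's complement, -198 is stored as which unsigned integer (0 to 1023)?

826

198 in 10 bits: 0011000110
Invert: 1100111001
Add 1:  1100111010 = 826
(Check: 2^10 - 198 = 1024 - 198 = 826.)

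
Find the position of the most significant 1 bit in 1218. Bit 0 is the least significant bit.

1218 = 10011000010
The topmost 1 is at position 10 (since 2^10 = 1024 ≤ 1218 < 2048).

10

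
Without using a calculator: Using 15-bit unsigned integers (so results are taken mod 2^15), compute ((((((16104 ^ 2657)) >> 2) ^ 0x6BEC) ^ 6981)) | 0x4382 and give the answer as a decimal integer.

32651

16104 = 011111011101000
2657 = 000101001100001
→ ^ → 011010010001001 = 13449
→ >> 2 → 000110100100010 = 3362
0x6BEC = 110101111101100
→ ^ → 110011011001110 = 26318
6981 = 001101101000101
→ ^ → 111110110001011 = 32139
0x4382 = 100001110000010
→ | → 111111110001011 = 32651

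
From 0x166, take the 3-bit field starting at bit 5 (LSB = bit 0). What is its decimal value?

3

v = 00101100110
Shift right by 5: 001011
Mask low 3 bits: 011 = 3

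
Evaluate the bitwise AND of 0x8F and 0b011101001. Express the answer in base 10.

0x8F = 10001111
b = 11101001
AND → 10001001 = 137

137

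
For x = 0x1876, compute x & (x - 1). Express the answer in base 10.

x = 1100001110110 = 6262
x - 1 = 1100001110101
AND   = 1100001110100 = 6260
(x & (x - 1) clears the lowest set bit of x.)

6260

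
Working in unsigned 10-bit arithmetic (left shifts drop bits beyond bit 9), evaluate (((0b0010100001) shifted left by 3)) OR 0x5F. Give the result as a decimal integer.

0b0010100001 = 0010100001
→ shifted left by 3 (mod 2^10) → 0100001000 = 264
0x5F = 0001011111
→ OR → 0101011111 = 351

351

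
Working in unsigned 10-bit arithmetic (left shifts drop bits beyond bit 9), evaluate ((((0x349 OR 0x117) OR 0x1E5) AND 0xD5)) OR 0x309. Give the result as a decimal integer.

989

0x349 = 1101001001
0x117 = 0100010111
→ OR → 1101011111 = 863
0x1E5 = 0111100101
→ OR → 1111111111 = 1023
0xD5 = 0011010101
→ AND → 0011010101 = 213
0x309 = 1100001001
→ OR → 1111011101 = 989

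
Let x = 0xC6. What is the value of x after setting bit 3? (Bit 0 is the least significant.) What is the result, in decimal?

206

x = 011000110
bit 3 is currently 0; set it via x | (1 << 3) = x | 8
→ 011001110 = 206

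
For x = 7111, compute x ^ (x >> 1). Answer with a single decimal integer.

5668

x = 1101111000111 = 7111
x>>1 = 0110111100011
XOR  = 1011000100100 = 5668
(x ^ (x >> 1) gives the standard binary-reflected Gray code of x.)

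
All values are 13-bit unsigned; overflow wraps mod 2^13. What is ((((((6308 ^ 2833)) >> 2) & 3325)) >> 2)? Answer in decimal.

315

6308 = 1100010100100
2833 = 0101100010001
→ ^ → 1001110110101 = 5045
→ >> 2 → 0010011101101 = 1261
3325 = 0110011111101
→ & → 0010011101101 = 1261
→ >> 2 → 0000100111011 = 315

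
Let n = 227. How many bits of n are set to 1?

5

227 = 11100011
Count the 1s: 1 + 1 + 1 + 1 + 1 = 5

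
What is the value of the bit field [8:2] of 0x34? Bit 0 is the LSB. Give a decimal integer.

13

v = 0000110100
Shift right by 2: 00001101
Mask low 7 bits: 0001101 = 13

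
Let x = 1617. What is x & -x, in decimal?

1

x = 11001010001 = 1617
-x (two's complement) = …00110101111
AND   = 00000000001 = 1
(x & -x isolates the lowest set bit of x.)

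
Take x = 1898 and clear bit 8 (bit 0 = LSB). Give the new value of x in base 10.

x = 11101101010
bit 8 is currently 1; clear it via x & ~(1 << 8) = x & ~256
→ 11001101010 = 1642

1642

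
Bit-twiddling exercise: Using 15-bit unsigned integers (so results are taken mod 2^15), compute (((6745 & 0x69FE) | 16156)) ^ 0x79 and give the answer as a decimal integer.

16165

6745 = 001101001011001
0x69FE = 110100111111110
→ & → 000100001011000 = 2136
16156 = 011111100011100
→ | → 011111101011100 = 16220
0x79 = 000000001111001
→ ^ → 011111100100101 = 16165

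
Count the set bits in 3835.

3835 = 111011111011
Count the 1s: 1 + 1 + 1 + 1 + 1 + 1 + 1 + 1 + 1 + 1 = 10

10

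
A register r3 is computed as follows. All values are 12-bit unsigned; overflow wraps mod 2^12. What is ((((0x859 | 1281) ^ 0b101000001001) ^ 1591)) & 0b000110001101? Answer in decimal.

0x859 = 100001011001
1281 = 010100000001
→ | → 110101011001 = 3417
0b101000001001 = 101000001001
→ ^ → 011101010000 = 1872
1591 = 011000110111
→ ^ → 000101100111 = 359
0b000110001101 = 000110001101
→ & → 000100000101 = 261

261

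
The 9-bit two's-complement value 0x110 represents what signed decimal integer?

pattern = 100010000 (MSB is 1 ⇒ negative)
Invert: 011101111, add 1 → 011110000 = 240, so the value is -240.
(Equivalently: 272 - 2^9 = 272 - 512 = -240.)

-240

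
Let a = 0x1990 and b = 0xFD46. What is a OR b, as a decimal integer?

64982

0x1990 = 0001100110010000
0xFD46 = 1111110101000110
 OR → 1111110111010110 = 64982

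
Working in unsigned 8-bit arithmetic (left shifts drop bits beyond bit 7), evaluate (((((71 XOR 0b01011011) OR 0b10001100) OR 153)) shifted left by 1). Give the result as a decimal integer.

71 = 01000111
0b01011011 = 01011011
→ XOR → 00011100 = 28
0b10001100 = 10001100
→ OR → 10011100 = 156
153 = 10011001
→ OR → 10011101 = 157
→ shifted left by 1 (mod 2^8) → 00111010 = 58

58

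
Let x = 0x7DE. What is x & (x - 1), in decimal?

2012

x = 11111011110 = 2014
x - 1 = 11111011101
AND   = 11111011100 = 2012
(x & (x - 1) clears the lowest set bit of x.)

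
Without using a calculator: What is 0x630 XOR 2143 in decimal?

0x630 = 011000110000
2143 = 100001011111
XOR → 111001101111 = 3695

3695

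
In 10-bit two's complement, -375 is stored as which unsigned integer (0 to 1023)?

375 in 10 bits: 0101110111
Invert: 1010001000
Add 1:  1010001001 = 649
(Check: 2^10 - 375 = 1024 - 375 = 649.)

649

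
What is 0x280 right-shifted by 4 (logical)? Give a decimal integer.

0x280 = 1010000000
shift right by 4 → 0000101000 = 40
(equivalently, floor(640 / 16))

40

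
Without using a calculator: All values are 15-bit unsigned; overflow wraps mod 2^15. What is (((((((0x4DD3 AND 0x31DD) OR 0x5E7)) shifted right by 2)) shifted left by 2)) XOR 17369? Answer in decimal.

17965

0x4DD3 = 100110111010011
0x31DD = 011000111011101
→ AND → 000000111010001 = 465
0x5E7 = 000010111100111
→ OR → 000010111110111 = 1527
→ shifted right by 2 → 000000101111101 = 381
→ shifted left by 2 (mod 2^15) → 000010111110100 = 1524
17369 = 100001111011001
→ XOR → 100011000101101 = 17965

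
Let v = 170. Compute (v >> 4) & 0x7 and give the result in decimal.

2

v = 10101010
Shift right by 4: 1010
Mask low 3 bits: 010 = 2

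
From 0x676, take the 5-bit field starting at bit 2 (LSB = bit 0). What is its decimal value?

29

v = 11001110110
Shift right by 2: 110011101
Mask low 5 bits: 11101 = 29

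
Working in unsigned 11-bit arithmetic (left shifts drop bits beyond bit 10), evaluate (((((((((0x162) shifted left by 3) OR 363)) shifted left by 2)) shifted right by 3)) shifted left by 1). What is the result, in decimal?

0x162 = 00101100010
→ shifted left by 3 (mod 2^11) → 01100010000 = 784
363 = 00101101011
→ OR → 01101111011 = 891
→ shifted left by 2 (mod 2^11) → 10111101100 = 1516
→ shifted right by 3 → 00010111101 = 189
→ shifted left by 1 (mod 2^11) → 00101111010 = 378

378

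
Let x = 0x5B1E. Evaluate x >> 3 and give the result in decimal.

0x5B1E = 101101100011110
shift right by 3 → 000101101100011 = 2915
(equivalently, floor(23326 / 8))

2915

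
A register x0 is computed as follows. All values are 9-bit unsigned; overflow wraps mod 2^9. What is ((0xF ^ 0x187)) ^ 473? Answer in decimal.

81

0xF = 000001111
0x187 = 110000111
→ ^ → 110001000 = 392
473 = 111011001
→ ^ → 001010001 = 81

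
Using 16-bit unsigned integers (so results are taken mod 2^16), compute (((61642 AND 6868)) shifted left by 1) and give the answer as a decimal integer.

61642 = 1111000011001010
6868 = 0001101011010100
→ AND → 0001000011000000 = 4288
→ shifted left by 1 (mod 2^16) → 0010000110000000 = 8576

8576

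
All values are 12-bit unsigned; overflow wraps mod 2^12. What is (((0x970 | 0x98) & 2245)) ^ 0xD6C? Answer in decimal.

0x970 = 100101110000
0x98 = 000010011000
→ | → 100111111000 = 2552
2245 = 100011000101
→ & → 100011000000 = 2240
0xD6C = 110101101100
→ ^ → 010110101100 = 1452

1452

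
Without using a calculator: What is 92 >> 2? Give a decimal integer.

23

92 = 1011100
shift right by 2 → 0010111 = 23
(equivalently, floor(92 / 4))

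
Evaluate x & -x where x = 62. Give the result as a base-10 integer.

2

x = 111110 = 62
-x (two's complement) = …000010
AND   = 000010 = 2
(x & -x isolates the lowest set bit of x.)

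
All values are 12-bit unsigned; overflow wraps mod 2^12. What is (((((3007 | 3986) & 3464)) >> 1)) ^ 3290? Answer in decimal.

2590

3007 = 101110111111
3986 = 111110010010
→ | → 111110111111 = 4031
3464 = 110110001000
→ & → 110110001000 = 3464
→ >> 1 → 011011000100 = 1732
3290 = 110011011010
→ ^ → 101000011110 = 2590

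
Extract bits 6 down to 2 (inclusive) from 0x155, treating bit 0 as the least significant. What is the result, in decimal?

v = 0101010101
Shift right by 2: 01010101
Mask low 5 bits: 10101 = 21

21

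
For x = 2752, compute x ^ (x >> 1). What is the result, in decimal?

4000

x = 101011000000 = 2752
x>>1 = 010101100000
XOR  = 111110100000 = 4000
(x ^ (x >> 1) gives the standard binary-reflected Gray code of x.)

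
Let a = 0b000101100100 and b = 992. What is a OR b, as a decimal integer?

a = 0101100100
992 = 1111100000
 OR → 1111100100 = 996

996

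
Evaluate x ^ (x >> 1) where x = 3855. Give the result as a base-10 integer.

2184

x = 111100001111 = 3855
x>>1 = 011110000111
XOR  = 100010001000 = 2184
(x ^ (x >> 1) gives the standard binary-reflected Gray code of x.)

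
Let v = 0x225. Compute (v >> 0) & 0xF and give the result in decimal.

v = 1000100101
Shift right by 0: 1000100101
Mask low 4 bits: 0101 = 5

5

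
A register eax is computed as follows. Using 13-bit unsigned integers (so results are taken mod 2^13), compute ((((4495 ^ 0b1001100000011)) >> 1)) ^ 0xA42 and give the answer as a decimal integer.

4495 = 1000110001111
0b1001100000011 = 1001100000011
→ ^ → 0001010001100 = 652
→ >> 1 → 0000101000110 = 326
0xA42 = 0101001000010
→ ^ → 0101100000100 = 2820

2820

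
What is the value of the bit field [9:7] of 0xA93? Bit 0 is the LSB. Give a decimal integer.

5

v = 000101010010011
Shift right by 7: 00010101
Mask low 3 bits: 101 = 5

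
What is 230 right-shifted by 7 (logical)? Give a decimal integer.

1

230 = 11100110
shift right by 7 → 00000001 = 1
(equivalently, floor(230 / 128))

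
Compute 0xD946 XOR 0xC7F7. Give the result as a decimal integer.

0xD946 = 1101100101000110
0xC7F7 = 1100011111110111
XOR → 0001111010110001 = 7857

7857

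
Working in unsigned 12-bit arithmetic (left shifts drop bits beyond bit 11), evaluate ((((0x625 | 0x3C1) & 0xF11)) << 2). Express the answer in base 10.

3076

0x625 = 011000100101
0x3C1 = 001111000001
→ | → 011111100101 = 2021
0xF11 = 111100010001
→ & → 011100000001 = 1793
→ << 2 (mod 2^12) → 110000000100 = 3076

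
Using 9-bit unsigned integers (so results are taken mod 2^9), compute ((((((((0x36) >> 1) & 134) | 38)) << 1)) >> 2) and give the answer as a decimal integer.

0x36 = 000110110
→ >> 1 → 000011011 = 27
134 = 010000110
→ & → 000000010 = 2
38 = 000100110
→ | → 000100110 = 38
→ << 1 (mod 2^9) → 001001100 = 76
→ >> 2 → 000010011 = 19

19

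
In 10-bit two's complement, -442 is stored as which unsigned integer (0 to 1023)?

582

442 in 10 bits: 0110111010
Invert: 1001000101
Add 1:  1001000110 = 582
(Check: 2^10 - 442 = 1024 - 442 = 582.)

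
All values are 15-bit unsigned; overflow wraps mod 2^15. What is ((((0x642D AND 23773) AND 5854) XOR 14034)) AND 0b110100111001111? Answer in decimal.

8398

0x642D = 110010000101101
23773 = 101110011011101
→ AND → 100010000001101 = 17421
5854 = 001011011011110
→ AND → 000010000001100 = 1036
14034 = 011011011010010
→ XOR → 011001011011110 = 13022
0b110100111001111 = 110100111001111
→ AND → 010000011001110 = 8398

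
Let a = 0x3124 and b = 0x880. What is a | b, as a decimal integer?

0x3124 = 11000100100100
0x880 = 00100010000000
 OR → 11100110100100 = 14756

14756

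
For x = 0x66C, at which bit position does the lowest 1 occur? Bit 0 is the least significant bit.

0x66C = 11001101100
Trailing zeros: 2, so the lowest set bit is bit 2 (value 4).

2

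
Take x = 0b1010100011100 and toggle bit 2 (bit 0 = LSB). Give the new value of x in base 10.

5400

x = 1010100011100
bit 2 is currently 1; toggle it via x ^ (1 << 2) = x ^ 4
→ 1010100011000 = 5400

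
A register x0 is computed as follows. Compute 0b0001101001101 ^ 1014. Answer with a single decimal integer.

a = 1101001101
1014 = 1111110110
XOR → 0010111011 = 187

187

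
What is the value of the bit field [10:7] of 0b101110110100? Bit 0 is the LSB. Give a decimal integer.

7

v = 101110110100
Shift right by 7: 10111
Mask low 4 bits: 0111 = 7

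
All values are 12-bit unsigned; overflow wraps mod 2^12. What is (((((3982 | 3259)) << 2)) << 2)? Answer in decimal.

3982 = 111110001110
3259 = 110010111011
→ | → 111110111111 = 4031
→ << 2 (mod 2^12) → 111011111100 = 3836
→ << 2 (mod 2^12) → 101111110000 = 3056

3056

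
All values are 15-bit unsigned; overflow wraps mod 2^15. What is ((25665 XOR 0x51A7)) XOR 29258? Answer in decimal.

18348

25665 = 110010001000001
0x51A7 = 101000110100111
→ XOR → 011010111100110 = 13798
29258 = 111001001001010
→ XOR → 100011110101100 = 18348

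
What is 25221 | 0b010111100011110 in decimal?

25221 = 110001010000101
b = 010111100011110
 OR → 110111110011111 = 28575

28575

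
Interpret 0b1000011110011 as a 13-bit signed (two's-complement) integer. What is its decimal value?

pattern = 1000011110011 (MSB is 1 ⇒ negative)
Invert: 0111100001100, add 1 → 0111100001101 = 3853, so the value is -3853.
(Equivalently: 4339 - 2^13 = 4339 - 8192 = -3853.)

-3853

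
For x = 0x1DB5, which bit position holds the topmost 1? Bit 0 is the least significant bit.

12

0x1DB5 = 1110110110101
The topmost 1 is at position 12 (since 2^12 = 4096 ≤ 7605 < 8192).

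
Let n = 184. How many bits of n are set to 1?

4

184 = 10111000
Count the 1s: 1 + 1 + 1 + 1 = 4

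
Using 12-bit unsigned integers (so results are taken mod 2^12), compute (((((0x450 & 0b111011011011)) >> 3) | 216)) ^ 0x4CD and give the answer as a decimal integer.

0x450 = 010001010000
0b111011011011 = 111011011011
→ & → 010001010000 = 1104
→ >> 3 → 000010001010 = 138
216 = 000011011000
→ | → 000011011010 = 218
0x4CD = 010011001101
→ ^ → 010000010111 = 1047

1047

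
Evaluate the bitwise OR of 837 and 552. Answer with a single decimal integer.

877

837 = 1101000101
552 = 1000101000
 OR → 1101101101 = 877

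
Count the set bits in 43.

43 = 101011
Count the 1s: 1 + 1 + 1 + 1 = 4

4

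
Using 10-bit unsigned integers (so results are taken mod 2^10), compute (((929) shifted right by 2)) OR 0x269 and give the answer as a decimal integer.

745

929 = 1110100001
→ shifted right by 2 → 0011101000 = 232
0x269 = 1001101001
→ OR → 1011101001 = 745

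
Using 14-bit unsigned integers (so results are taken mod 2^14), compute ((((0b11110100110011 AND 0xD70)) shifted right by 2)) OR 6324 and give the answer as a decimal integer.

0b11110100110011 = 11110100110011
0xD70 = 00110101110000
→ AND → 00110100110000 = 3376
→ shifted right by 2 → 00001101001100 = 844
6324 = 01100010110100
→ OR → 01101111111100 = 7164

7164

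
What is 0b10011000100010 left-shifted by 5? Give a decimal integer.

312384

x = 0000010011000100010
shift left by 5 → 1001100010001000000 = 312384
(equivalently, 9762 × 2^5 = 9762 × 32)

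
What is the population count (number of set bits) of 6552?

6552 = 1100110011000
Count the 1s: 1 + 1 + 1 + 1 + 1 + 1 = 6

6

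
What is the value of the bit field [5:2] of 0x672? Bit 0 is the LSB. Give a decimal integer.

12

v = 11001110010
Shift right by 2: 110011100
Mask low 4 bits: 1100 = 12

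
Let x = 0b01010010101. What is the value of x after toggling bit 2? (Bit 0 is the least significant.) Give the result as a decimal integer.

x = 01010010101
bit 2 is currently 1; toggle it via x ^ (1 << 2) = x ^ 4
→ 01010010001 = 657

657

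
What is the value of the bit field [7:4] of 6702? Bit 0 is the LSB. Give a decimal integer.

v = 01101000101110
Shift right by 4: 0110100010
Mask low 4 bits: 0010 = 2

2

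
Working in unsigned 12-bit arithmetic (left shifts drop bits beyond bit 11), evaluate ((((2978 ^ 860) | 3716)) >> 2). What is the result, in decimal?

959

2978 = 101110100010
860 = 001101011100
→ ^ → 100011111110 = 2302
3716 = 111010000100
→ | → 111011111110 = 3838
→ >> 2 → 001110111111 = 959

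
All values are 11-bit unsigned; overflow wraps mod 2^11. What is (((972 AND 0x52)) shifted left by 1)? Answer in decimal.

128

972 = 01111001100
0x52 = 00001010010
→ AND → 00001000000 = 64
→ shifted left by 1 (mod 2^11) → 00010000000 = 128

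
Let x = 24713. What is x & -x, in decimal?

1

x = 110000010001001 = 24713
-x (two's complement) = …001111101110111
AND   = 000000000000001 = 1
(x & -x isolates the lowest set bit of x.)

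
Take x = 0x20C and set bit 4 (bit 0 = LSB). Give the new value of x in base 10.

540

x = 1000001100
bit 4 is currently 0; set it via x | (1 << 4) = x | 16
→ 1000011100 = 540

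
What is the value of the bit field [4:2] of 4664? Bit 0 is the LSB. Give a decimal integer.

6

v = 1001000111000
Shift right by 2: 10010001110
Mask low 3 bits: 110 = 6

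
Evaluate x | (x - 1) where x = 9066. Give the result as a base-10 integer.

9067

x = 10001101101010 = 9066
x - 1 = 10001101101001
OR    = 10001101101011 = 9067
(x | (x - 1) sets all bits below the lowest set bit.)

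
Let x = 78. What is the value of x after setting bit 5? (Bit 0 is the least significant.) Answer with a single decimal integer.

x = 001001110
bit 5 is currently 0; set it via x | (1 << 5) = x | 32
→ 001101110 = 110

110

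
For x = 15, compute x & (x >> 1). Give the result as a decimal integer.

x = 1111 = 15
x>>1 = 0111
AND  = 0111 = 7
(x & (x >> 1) has a 1 wherever x has two consecutive 1 bits.)

7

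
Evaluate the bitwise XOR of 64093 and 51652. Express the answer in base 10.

13209

64093 = 1111101001011101
51652 = 1100100111000100
XOR → 0011001110011001 = 13209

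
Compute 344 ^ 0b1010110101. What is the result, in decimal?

1005

344 = 0101011000
b = 1010110101
XOR → 1111101101 = 1005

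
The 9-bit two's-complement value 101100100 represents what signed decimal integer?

pattern = 101100100 (MSB is 1 ⇒ negative)
Invert: 010011011, add 1 → 010011100 = 156, so the value is -156.
(Equivalently: 356 - 2^9 = 356 - 512 = -156.)

-156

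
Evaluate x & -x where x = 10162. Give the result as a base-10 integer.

2

x = 10011110110010 = 10162
-x (two's complement) = …01100001001110
AND   = 00000000000010 = 2
(x & -x isolates the lowest set bit of x.)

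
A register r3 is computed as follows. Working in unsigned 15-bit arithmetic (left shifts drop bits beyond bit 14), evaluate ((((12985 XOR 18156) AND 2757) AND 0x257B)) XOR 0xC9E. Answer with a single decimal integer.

3295

12985 = 011001010111001
18156 = 100011011101100
→ XOR → 111010001010101 = 29781
2757 = 000101011000101
→ AND → 000000001000101 = 69
0x257B = 010010101111011
→ AND → 000000001000001 = 65
0xC9E = 000110010011110
→ XOR → 000110011011111 = 3295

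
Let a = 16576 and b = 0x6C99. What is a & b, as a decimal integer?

16512

16576 = 100000011000000
0x6C99 = 110110010011001
AND → 100000010000000 = 16512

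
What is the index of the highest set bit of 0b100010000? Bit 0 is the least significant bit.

8

0b100010000 = 100010000
The topmost 1 is at position 8 (since 2^8 = 256 ≤ 272 < 512).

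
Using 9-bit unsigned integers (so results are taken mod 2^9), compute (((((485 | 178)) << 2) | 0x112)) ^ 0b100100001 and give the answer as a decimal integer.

485 = 111100101
178 = 010110010
→ | → 111110111 = 503
→ << 2 (mod 2^9) → 111011100 = 476
0x112 = 100010010
→ | → 111011110 = 478
0b100100001 = 100100001
→ ^ → 011111111 = 255

255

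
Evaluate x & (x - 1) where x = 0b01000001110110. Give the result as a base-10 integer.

x = 1000001110110 = 4214
x - 1 = 1000001110101
AND   = 1000001110100 = 4212
(x & (x - 1) clears the lowest set bit of x.)

4212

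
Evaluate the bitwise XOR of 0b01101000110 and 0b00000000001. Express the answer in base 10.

839

a = 1101000110
b = 0000000001
XOR → 1101000111 = 839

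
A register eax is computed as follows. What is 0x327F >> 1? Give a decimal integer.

6463

0x327F = 11001001111111
shift right by 1 → 01100100111111 = 6463
(equivalently, floor(12927 / 2))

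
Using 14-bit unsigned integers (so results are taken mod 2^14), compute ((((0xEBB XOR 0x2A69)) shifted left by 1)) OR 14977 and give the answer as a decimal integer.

0xEBB = 00111010111011
0x2A69 = 10101001101001
→ XOR → 10010011010010 = 9426
→ shifted left by 1 (mod 2^14) → 00100110100100 = 2468
14977 = 11101010000001
→ OR → 11101110100101 = 15269

15269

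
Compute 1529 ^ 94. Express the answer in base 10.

1447

1529 = 10111111001
94 = 00001011110
XOR → 10110100111 = 1447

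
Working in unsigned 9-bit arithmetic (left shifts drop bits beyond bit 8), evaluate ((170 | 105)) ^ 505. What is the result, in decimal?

274

170 = 010101010
105 = 001101001
→ | → 011101011 = 235
505 = 111111001
→ ^ → 100010010 = 274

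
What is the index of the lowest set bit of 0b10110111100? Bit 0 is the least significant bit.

0b10110111100 = 10110111100
Trailing zeros: 2, so the lowest set bit is bit 2 (value 4).

2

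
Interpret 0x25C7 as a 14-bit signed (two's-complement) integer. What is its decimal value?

-6713

pattern = 10010111000111 (MSB is 1 ⇒ negative)
Invert: 01101000111000, add 1 → 01101000111001 = 6713, so the value is -6713.
(Equivalently: 9671 - 2^14 = 9671 - 16384 = -6713.)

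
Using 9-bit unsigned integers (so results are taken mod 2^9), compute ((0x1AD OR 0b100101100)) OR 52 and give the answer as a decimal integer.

445

0x1AD = 110101101
0b100101100 = 100101100
→ OR → 110101101 = 429
52 = 000110100
→ OR → 110111101 = 445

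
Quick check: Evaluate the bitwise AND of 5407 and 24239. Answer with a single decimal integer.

5407 = 001010100011111
24239 = 101111010101111
AND → 001010000001111 = 5135

5135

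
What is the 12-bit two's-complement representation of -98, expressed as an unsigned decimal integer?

98 in 12 bits: 000001100010
Invert: 111110011101
Add 1:  111110011110 = 3998
(Check: 2^12 - 98 = 4096 - 98 = 3998.)

3998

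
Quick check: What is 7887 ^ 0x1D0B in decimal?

7887 = 1111011001111
0x1D0B = 1110100001011
XOR → 0001111000100 = 964

964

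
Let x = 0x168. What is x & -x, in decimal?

8

x = 101101000 = 360
-x (two's complement) = …010011000
AND   = 000001000 = 8
(x & -x isolates the lowest set bit of x.)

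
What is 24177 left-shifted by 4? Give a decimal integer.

24177 = 0000101111001110001
shift left by 4 → 1011110011100010000 = 386832
(equivalently, 24177 × 2^4 = 24177 × 16)

386832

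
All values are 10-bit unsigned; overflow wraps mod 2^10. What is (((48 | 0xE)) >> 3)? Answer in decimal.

7

48 = 0000110000
0xE = 0000001110
→ | → 0000111110 = 62
→ >> 3 → 0000000111 = 7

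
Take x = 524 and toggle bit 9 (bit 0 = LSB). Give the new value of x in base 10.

12

x = 001000001100
bit 9 is currently 1; toggle it via x ^ (1 << 9) = x ^ 512
→ 000000001100 = 12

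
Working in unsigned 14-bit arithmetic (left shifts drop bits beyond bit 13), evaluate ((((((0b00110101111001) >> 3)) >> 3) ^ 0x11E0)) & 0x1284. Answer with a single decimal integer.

0b00110101111001 = 00110101111001
→ >> 3 → 00000110101111 = 431
→ >> 3 → 00000000110101 = 53
0x11E0 = 01000111100000
→ ^ → 01000111010101 = 4565
0x1284 = 01001010000100
→ & → 01000010000100 = 4228

4228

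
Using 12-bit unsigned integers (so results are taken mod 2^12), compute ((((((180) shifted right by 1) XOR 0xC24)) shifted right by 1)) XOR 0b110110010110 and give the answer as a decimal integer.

2985

180 = 000010110100
→ shifted right by 1 → 000001011010 = 90
0xC24 = 110000100100
→ XOR → 110001111110 = 3198
→ shifted right by 1 → 011000111111 = 1599
0b110110010110 = 110110010110
→ XOR → 101110101001 = 2985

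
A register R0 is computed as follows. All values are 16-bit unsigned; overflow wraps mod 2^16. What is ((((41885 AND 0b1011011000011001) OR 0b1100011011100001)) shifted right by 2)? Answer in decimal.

14782

41885 = 1010001110011101
0b1011011000011001 = 1011011000011001
→ AND → 1010001000011001 = 41497
0b1100011011100001 = 1100011011100001
→ OR → 1110011011111001 = 59129
→ shifted right by 2 → 0011100110111110 = 14782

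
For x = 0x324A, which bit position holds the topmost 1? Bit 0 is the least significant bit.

0x324A = 11001001001010
The topmost 1 is at position 13 (since 2^13 = 8192 ≤ 12874 < 16384).

13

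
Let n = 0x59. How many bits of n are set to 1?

0x59 = 1011001
Count the 1s: 1 + 1 + 1 + 1 = 4

4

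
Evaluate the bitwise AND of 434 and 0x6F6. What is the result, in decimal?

434 = 00110110010
0x6F6 = 11011110110
AND → 00010110010 = 178

178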